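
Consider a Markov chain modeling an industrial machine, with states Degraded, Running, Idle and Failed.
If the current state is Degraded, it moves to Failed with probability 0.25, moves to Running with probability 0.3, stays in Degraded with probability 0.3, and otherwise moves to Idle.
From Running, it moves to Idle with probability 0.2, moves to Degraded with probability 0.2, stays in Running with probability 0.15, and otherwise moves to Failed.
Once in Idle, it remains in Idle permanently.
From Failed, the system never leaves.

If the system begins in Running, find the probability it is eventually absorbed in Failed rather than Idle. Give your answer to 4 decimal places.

Let h(s) be the probability of absorption at Failed starting from transient state s. Then h(Failed) = 1 and h(Idle) = 0. By first-step analysis:
h(Degraded) = 0.3·h(Degraded) + 0.3·h(Running) + 0.15·0 + 0.25·1
h(Running) = 0.2·h(Degraded) + 0.15·h(Running) + 0.2·0 + 0.45·1
Solving: h(Degraded) = 0.6495, h(Running) = 0.6822.
Starting from Running, the probability is 0.6822.

0.6822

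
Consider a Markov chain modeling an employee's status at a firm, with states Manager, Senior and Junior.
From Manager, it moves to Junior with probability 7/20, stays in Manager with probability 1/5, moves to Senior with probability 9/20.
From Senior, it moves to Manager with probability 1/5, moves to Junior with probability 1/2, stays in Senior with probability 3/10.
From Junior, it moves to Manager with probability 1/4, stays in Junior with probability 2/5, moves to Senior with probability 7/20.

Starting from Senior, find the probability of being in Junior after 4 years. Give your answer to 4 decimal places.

Propagate the distribution vector 4 years from Senior.
After 0 years: (0.0000, 1.0000, 0.0000)
After 1 year: (0.2000, 0.3000, 0.5000)
After 2 years: (0.2250, 0.3550, 0.4200)
After 3 years: (0.2210, 0.3548, 0.4243)
After 4 years: (0.2212, 0.3544, 0.4244)
P(in Junior after 4 years) = 0.4244

0.4244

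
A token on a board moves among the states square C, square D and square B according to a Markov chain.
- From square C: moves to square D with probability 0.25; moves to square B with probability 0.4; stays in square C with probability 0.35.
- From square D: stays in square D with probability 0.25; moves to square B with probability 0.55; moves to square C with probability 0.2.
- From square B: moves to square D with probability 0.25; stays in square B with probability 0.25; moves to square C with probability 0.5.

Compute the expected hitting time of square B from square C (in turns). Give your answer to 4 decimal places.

Let t(s) be the expected number of turns to first reach square B from state s, with t(square B) = 0. Conditioning on the first turn:
t(square C) = 1 + 0.35·t(square C) + 0.25·t(square D)
t(square D) = 1 + 0.2·t(square C) + 0.25·t(square D)
Solving: t(square C) = 2.2857, t(square D) = 1.9429.
Expected turns from square C to square B: 2.2857.

2.2857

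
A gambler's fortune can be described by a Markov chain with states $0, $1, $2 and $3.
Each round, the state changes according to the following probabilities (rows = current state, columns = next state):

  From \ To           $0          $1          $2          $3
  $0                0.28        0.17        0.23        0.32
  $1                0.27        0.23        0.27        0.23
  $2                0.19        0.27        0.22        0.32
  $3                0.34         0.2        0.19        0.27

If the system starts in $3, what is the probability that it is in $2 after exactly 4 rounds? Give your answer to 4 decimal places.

0.2248

Propagate the distribution vector 4 rounds from $3.
After 0 rounds: (0.0000, 0.0000, 0.0000, 1.0000)
After 1 round: (0.3400, 0.2000, 0.1900, 0.2700)
After 2 rounds: (0.2771, 0.2091, 0.2253, 0.2885)
After 3 rounds: (0.2749, 0.2137, 0.2246, 0.2868)
After 4 rounds: (0.2749, 0.2139, 0.2248, 0.2864)
P(in $2 after 4 rounds) = 0.2248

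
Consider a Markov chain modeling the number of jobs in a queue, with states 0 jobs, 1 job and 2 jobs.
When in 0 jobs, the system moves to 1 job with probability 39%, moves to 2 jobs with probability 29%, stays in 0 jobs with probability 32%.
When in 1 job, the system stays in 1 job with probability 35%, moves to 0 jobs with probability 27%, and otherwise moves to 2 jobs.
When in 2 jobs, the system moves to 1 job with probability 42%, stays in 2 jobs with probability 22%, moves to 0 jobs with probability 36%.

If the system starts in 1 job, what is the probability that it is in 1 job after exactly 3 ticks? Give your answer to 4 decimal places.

0.3834

Propagate the distribution vector 3 ticks from 1 job.
After 0 ticks: (0.0000, 1.0000, 0.0000)
After 1 tick: (0.2700, 0.3500, 0.3800)
After 2 ticks: (0.3177, 0.3874, 0.2949)
After 3 ticks: (0.3124, 0.3834, 0.3042)
P(in 1 job after 3 ticks) = 0.3834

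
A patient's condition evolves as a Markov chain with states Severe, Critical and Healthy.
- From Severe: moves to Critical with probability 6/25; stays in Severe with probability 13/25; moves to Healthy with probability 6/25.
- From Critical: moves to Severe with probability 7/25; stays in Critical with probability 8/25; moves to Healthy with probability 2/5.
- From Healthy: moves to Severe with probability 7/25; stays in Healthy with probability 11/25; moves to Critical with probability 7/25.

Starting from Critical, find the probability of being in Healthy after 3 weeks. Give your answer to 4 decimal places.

0.3593

Propagate the distribution vector 3 weeks from Critical.
After 0 weeks: (0.0000, 1.0000, 0.0000)
After 1 week: (0.2800, 0.3200, 0.4000)
After 2 weeks: (0.3472, 0.2816, 0.3712)
After 3 weeks: (0.3633, 0.2774, 0.3593)
P(in Healthy after 3 weeks) = 0.3593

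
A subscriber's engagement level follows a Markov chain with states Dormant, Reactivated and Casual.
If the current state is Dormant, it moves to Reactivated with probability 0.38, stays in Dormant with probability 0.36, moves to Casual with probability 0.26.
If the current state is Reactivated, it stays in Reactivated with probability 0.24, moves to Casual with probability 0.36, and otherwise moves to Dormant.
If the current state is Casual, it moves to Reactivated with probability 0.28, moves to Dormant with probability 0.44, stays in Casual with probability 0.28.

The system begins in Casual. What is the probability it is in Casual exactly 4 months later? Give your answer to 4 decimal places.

Propagate the distribution vector 4 months from Casual.
After 0 months: (0.0000, 0.0000, 1.0000)
After 1 month: (0.4400, 0.2800, 0.2800)
After 2 months: (0.3936, 0.3128, 0.2936)
After 3 months: (0.3960, 0.3068, 0.2972)
After 4 months: (0.3960, 0.3073, 0.2966)
P(in Casual after 4 months) = 0.2966

0.2966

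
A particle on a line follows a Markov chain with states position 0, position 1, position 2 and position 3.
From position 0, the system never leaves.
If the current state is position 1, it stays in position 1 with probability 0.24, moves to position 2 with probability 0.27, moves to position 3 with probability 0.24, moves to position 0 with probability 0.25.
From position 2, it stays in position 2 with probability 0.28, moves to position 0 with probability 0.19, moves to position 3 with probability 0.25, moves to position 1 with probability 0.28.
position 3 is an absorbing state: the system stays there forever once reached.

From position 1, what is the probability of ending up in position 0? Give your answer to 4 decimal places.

0.4905

Let h(s) be the probability of absorption at position 0 starting from transient state s. Then h(position 0) = 1 and h(position 3) = 0. By first-step analysis:
h(position 1) = 0.25·1 + 0.24·h(position 1) + 0.27·h(position 2) + 0.24·0
h(position 2) = 0.19·1 + 0.28·h(position 1) + 0.28·h(position 2) + 0.25·0
Solving: h(position 1) = 0.4905, h(position 2) = 0.4546.
Starting from position 1, the probability is 0.4905.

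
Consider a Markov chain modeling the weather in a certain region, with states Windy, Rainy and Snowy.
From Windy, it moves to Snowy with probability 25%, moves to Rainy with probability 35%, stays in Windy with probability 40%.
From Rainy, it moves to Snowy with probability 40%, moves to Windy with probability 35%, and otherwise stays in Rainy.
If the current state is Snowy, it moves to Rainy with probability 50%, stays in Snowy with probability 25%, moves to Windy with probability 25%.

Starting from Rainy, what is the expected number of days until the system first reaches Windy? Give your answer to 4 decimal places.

3.1724

Let t(s) be the expected number of days to first reach Windy from state s, with t(Windy) = 0. Conditioning on the first day:
t(Rainy) = 1 + 0.25·t(Rainy) + 0.4·t(Snowy)
t(Snowy) = 1 + 0.5·t(Rainy) + 0.25·t(Snowy)
Solving: t(Rainy) = 3.1724, t(Snowy) = 3.4483.
Expected days from Rainy to Windy: 3.1724.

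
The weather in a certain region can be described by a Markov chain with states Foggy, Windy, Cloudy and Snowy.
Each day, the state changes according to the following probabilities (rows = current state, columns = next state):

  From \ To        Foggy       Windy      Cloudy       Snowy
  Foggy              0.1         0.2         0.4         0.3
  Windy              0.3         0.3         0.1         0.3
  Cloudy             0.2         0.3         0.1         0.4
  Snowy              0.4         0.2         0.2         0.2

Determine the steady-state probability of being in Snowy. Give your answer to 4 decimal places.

Let the stationary distribution be π with π = πP and π_1 + π_2 + π_3 + π_4 = 1.
π_1 = 0.1·π_1 + 0.3·π_2 + 0.2·π_3 + 0.4·π_4
π_2 = 0.2·π_1 + 0.3·π_2 + 0.3·π_3 + 0.2·π_4
π_3 = 0.4·π_1 + 0.1·π_2 + 0.1·π_3 + 0.2·π_4
Solving with the normalization constraint gives π = (0.2571, 0.2451, 0.2063, 0.2915).
So the stationary probability of Snowy is 0.2915.

0.2915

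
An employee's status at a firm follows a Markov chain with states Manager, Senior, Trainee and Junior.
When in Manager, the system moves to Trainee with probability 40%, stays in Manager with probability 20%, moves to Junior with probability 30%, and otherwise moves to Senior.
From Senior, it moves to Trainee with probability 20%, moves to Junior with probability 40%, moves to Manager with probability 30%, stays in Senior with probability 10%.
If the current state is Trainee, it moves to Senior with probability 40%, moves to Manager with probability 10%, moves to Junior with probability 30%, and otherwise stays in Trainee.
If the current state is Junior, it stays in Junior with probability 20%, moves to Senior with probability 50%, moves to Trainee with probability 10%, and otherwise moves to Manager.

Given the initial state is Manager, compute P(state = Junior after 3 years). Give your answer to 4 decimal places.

Propagate the distribution vector 3 years from Manager.
After 0 years: (1.0000, 0.0000, 0.0000, 0.0000)
After 1 year: (0.2000, 0.1000, 0.4000, 0.3000)
After 2 years: (0.1700, 0.3400, 0.2100, 0.2800)
After 3 years: (0.2130, 0.2750, 0.2060, 0.3060)
P(in Junior after 3 years) = 0.3060

0.3060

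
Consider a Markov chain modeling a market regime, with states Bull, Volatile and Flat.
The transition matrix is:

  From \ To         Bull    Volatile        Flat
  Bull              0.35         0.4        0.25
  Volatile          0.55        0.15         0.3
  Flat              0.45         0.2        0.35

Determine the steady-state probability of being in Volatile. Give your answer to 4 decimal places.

Let the stationary distribution be π with π = πP and π_1 + π_2 + π_3 = 1.
π_1 = 0.35·π_1 + 0.55·π_2 + 0.45·π_3
π_2 = 0.4·π_1 + 0.15·π_2 + 0.2·π_3
Solving with the normalization constraint gives π = (0.4339, 0.2731, 0.2930).
So the stationary probability of Volatile is 0.2731.

0.2731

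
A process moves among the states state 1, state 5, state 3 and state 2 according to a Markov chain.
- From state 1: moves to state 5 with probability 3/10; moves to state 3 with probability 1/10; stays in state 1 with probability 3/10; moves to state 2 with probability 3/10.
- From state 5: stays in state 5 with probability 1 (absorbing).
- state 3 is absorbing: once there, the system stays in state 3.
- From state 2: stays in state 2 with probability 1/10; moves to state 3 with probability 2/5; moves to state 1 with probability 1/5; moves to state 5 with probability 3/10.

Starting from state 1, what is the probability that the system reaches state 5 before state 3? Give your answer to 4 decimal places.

0.6316

Let h(s) be the probability of absorption at state 5 starting from transient state s. Then h(state 5) = 1 and h(state 3) = 0. By first-step analysis:
h(state 1) = 0.3·h(state 1) + 0.3·1 + 0.1·0 + 0.3·h(state 2)
h(state 2) = 0.2·h(state 1) + 0.3·1 + 0.4·0 + 0.1·h(state 2)
Solving: h(state 1) = 0.6316, h(state 2) = 0.4737.
Starting from state 1, the probability is 0.6316.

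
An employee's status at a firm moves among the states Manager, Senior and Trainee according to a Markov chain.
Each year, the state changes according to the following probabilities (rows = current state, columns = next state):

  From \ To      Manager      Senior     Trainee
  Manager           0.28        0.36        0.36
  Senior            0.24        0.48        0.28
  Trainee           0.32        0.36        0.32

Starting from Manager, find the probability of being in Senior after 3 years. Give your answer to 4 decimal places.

Propagate the distribution vector 3 years from Manager.
After 0 years: (1.0000, 0.0000, 0.0000)
After 1 year: (0.2800, 0.3600, 0.3600)
After 2 years: (0.2800, 0.4032, 0.3168)
After 3 years: (0.2765, 0.4084, 0.3151)
P(in Senior after 3 years) = 0.4084

0.4084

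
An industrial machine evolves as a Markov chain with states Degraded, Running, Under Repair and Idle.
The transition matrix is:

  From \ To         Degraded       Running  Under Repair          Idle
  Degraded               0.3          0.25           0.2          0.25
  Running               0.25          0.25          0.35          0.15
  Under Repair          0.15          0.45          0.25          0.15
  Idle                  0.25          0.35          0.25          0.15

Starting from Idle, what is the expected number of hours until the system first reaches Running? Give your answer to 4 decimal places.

2.8571

Let t(s) be the expected number of hours to first reach Running from state s, with t(Running) = 0. Conditioning on the first hour:
t(Degraded) = 1 + 0.3·t(Degraded) + 0.2·t(Under Repair) + 0.25·t(Idle)
t(Under Repair) = 1 + 0.15·t(Degraded) + 0.25·t(Under Repair) + 0.15·t(Idle)
t(Idle) = 1 + 0.25·t(Degraded) + 0.25·t(Under Repair) + 0.15·t(Idle)
Solving: t(Degraded) = 3.1746, t(Under Repair) = 2.5397, t(Idle) = 2.8571.
Expected hours from Idle to Running: 2.8571.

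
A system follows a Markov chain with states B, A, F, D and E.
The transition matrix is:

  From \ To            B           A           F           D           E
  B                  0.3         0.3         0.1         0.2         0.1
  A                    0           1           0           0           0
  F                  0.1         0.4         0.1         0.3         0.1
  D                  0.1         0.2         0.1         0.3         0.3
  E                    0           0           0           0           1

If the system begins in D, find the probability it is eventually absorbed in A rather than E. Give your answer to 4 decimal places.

0.4769

Let h(s) be the probability of absorption at A starting from transient state s. Then h(A) = 1 and h(E) = 0. By first-step analysis:
h(B) = 0.3·h(B) + 0.3·1 + 0.1·h(F) + 0.2·h(D) + 0.1·0
h(F) = 0.1·h(B) + 0.4·1 + 0.1·h(F) + 0.3·h(D) + 0.1·0
h(D) = 0.1·h(B) + 0.2·1 + 0.1·h(F) + 0.3·h(D) + 0.3·0
Solving: h(B) = 0.6615, h(F) = 0.6769, h(D) = 0.4769.
Starting from D, the probability is 0.4769.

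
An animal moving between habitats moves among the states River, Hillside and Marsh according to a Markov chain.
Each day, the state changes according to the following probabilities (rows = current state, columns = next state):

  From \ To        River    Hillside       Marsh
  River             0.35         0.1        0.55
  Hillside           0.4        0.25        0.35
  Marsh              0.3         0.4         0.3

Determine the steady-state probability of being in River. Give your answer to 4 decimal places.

0.3430

Let the stationary distribution be π with π = πP and π_1 + π_2 + π_3 = 1.
π_1 = 0.35·π_1 + 0.4·π_2 + 0.3·π_3
π_2 = 0.1·π_1 + 0.25·π_2 + 0.4·π_3
Solving with the normalization constraint gives π = (0.3430, 0.2584, 0.3987).
So the stationary probability of River is 0.3430.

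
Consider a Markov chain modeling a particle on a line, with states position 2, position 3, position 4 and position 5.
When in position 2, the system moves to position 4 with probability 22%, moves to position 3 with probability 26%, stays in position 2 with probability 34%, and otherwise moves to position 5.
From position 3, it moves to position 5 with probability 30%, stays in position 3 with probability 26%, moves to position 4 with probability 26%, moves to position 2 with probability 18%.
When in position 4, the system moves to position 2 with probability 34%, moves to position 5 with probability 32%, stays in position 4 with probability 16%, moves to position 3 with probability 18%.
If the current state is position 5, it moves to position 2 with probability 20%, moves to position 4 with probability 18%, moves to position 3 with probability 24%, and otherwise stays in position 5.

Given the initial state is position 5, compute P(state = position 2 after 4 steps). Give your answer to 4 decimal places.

Propagate the distribution vector 4 steps from position 5.
After 0 steps: (0.0000, 0.0000, 0.0000, 1.0000)
After 1 step: (0.2000, 0.2400, 0.1800, 0.3800)
After 2 steps: (0.2484, 0.2380, 0.2036, 0.3100)
After 3 steps: (0.2585, 0.2375, 0.2049, 0.2991)
After 4 steps: (0.2601, 0.2376, 0.2052, 0.2970)
P(in position 2 after 4 steps) = 0.2601

0.2601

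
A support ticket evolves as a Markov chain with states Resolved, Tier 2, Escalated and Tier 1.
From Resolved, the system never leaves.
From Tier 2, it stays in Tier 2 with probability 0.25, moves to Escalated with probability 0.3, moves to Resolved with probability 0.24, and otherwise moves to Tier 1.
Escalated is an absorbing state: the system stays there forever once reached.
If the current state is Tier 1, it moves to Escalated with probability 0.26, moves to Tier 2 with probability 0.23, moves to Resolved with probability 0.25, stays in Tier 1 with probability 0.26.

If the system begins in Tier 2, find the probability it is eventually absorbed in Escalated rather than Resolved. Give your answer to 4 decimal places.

0.5459

Let h(s) be the probability of absorption at Escalated starting from transient state s. Then h(Escalated) = 1 and h(Resolved) = 0. By first-step analysis:
h(Tier 2) = 0.24·0 + 0.25·h(Tier 2) + 0.3·1 + 0.21·h(Tier 1)
h(Tier 1) = 0.25·0 + 0.23·h(Tier 2) + 0.26·1 + 0.26·h(Tier 1)
Solving: h(Tier 2) = 0.5459, h(Tier 1) = 0.5210.
Starting from Tier 2, the probability is 0.5459.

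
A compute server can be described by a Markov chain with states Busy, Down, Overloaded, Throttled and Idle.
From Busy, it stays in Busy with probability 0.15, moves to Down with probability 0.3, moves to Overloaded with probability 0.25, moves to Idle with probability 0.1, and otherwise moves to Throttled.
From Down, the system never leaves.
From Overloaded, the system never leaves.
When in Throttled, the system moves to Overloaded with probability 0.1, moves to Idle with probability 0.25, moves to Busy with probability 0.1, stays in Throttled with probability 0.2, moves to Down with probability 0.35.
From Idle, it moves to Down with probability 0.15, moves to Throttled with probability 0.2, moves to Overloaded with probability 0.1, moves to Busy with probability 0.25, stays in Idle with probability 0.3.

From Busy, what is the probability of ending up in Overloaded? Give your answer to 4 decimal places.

Let h(s) be the probability of absorption at Overloaded starting from transient state s. Then h(Overloaded) = 1 and h(Down) = 0. By first-step analysis:
h(Busy) = 0.15·h(Busy) + 0.3·0 + 0.25·1 + 0.2·h(Throttled) + 0.1·h(Idle)
h(Throttled) = 0.1·h(Busy) + 0.35·0 + 0.1·1 + 0.2·h(Throttled) + 0.25·h(Idle)
h(Idle) = 0.25·h(Busy) + 0.15·0 + 0.1·1 + 0.2·h(Throttled) + 0.3·h(Idle)
Solving: h(Busy) = 0.4065, h(Throttled) = 0.2919, h(Idle) = 0.3714.
Starting from Busy, the probability is 0.4065.

0.4065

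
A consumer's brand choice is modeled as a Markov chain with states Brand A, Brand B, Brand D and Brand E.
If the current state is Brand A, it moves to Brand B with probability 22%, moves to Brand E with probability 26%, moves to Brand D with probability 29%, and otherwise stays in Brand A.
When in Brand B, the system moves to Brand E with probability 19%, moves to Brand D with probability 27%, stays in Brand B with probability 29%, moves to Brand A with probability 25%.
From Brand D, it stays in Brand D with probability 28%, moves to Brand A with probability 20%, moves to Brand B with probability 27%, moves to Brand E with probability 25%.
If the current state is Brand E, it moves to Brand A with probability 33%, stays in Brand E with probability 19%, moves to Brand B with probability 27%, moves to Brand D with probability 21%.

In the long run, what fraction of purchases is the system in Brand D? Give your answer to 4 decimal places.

0.2642

Let the stationary distribution be π with π = πP and π_1 + π_2 + π_3 + π_4 = 1.
π_1 = 0.23·π_1 + 0.25·π_2 + 0.2·π_3 + 0.33·π_4
π_2 = 0.22·π_1 + 0.29·π_2 + 0.27·π_3 + 0.27·π_4
π_3 = 0.29·π_1 + 0.27·π_2 + 0.28·π_3 + 0.21·π_4
Solving with the normalization constraint gives π = (0.2497, 0.2628, 0.2642, 0.2233).
So the stationary probability of Brand D is 0.2642.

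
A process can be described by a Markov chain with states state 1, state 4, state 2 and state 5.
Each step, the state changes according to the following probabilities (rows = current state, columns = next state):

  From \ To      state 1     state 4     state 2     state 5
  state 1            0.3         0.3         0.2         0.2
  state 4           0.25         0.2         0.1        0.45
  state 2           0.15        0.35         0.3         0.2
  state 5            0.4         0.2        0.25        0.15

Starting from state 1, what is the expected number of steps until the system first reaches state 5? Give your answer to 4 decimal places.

Let t(s) be the expected number of steps to first reach state 5 from state s, with t(state 5) = 0. Conditioning on the first step:
t(state 1) = 1 + 0.3·t(state 1) + 0.3·t(state 4) + 0.2·t(state 2)
t(state 4) = 1 + 0.25·t(state 1) + 0.2·t(state 4) + 0.1·t(state 2)
t(state 2) = 1 + 0.15·t(state 1) + 0.35·t(state 4) + 0.3·t(state 2)
Solving: t(state 1) = 3.6989, t(state 4) = 2.8625, t(state 2) = 3.6524.
Expected steps from state 1 to state 5: 3.6989.

3.6989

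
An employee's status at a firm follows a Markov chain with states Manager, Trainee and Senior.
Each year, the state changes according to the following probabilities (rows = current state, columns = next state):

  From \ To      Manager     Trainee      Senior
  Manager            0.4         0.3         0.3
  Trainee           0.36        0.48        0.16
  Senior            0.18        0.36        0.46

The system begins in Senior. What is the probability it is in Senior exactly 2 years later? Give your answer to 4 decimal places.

0.3232

Sum over the intermediate state after 1 year:
P = P(Senior→Manager)·P(Manager→Senior) + P(Senior→Trainee)·P(Trainee→Senior) + P(Senior→Senior)·P(Senior→Senior)
  = 0.18×0.3 + 0.36×0.16 + 0.46×0.46
  = 0.0540 + 0.0576 + 0.2116 = 0.3232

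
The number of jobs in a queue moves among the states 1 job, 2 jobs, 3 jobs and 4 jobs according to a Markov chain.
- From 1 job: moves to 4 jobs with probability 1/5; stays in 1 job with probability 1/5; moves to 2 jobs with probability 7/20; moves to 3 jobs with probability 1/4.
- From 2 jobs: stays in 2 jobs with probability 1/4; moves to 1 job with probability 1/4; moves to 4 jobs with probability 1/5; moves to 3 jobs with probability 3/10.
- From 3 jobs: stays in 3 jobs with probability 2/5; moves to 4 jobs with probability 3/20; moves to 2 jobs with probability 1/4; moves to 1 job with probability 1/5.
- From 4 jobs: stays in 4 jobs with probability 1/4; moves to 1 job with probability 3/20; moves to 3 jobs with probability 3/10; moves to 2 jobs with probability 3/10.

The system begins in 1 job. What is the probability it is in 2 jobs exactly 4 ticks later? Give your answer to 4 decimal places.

Propagate the distribution vector 4 ticks from 1 job.
After 0 ticks: (1.0000, 0.0000, 0.0000, 0.0000)
After 1 tick: (0.2000, 0.3500, 0.2500, 0.2000)
After 2 ticks: (0.2075, 0.2800, 0.3150, 0.1975)
After 3 ticks: (0.2041, 0.2806, 0.3211, 0.1941)
After 4 ticks: (0.2043, 0.2801, 0.3219, 0.1937)
P(in 2 jobs after 4 ticks) = 0.2801

0.2801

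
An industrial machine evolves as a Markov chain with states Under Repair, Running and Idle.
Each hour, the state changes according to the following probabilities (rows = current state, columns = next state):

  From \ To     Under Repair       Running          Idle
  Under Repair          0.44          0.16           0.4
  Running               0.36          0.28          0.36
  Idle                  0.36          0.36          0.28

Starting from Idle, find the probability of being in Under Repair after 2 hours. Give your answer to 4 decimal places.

0.3888

Sum over the intermediate state after 1 hour:
P = P(Idle→Under Repair)·P(Under Repair→Under Repair) + P(Idle→Running)·P(Running→Under Repair) + P(Idle→Idle)·P(Idle→Under Repair)
  = 0.36×0.44 + 0.36×0.36 + 0.28×0.36
  = 0.1584 + 0.1296 + 0.1008 = 0.3888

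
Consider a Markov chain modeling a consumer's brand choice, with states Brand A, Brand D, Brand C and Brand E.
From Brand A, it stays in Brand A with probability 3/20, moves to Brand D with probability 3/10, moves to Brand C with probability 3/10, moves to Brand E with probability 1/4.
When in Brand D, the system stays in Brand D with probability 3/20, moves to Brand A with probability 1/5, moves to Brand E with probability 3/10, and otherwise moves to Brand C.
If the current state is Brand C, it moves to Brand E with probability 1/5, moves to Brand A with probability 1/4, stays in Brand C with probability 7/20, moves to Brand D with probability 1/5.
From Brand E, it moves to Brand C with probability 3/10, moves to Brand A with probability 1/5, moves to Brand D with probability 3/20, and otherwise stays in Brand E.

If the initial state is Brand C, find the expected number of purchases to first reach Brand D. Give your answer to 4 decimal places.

4.7801

Let t(s) be the expected number of purchases to first reach Brand D from state s, with t(Brand D) = 0. Conditioning on the first purchase:
t(Brand A) = 1 + 0.15·t(Brand A) + 0.3·t(Brand C) + 0.25·t(Brand E)
t(Brand C) = 1 + 0.25·t(Brand A) + 0.35·t(Brand C) + 0.2·t(Brand E)
t(Brand E) = 1 + 0.2·t(Brand A) + 0.3·t(Brand C) + 0.35·t(Brand E)
Solving: t(Brand A) = 4.3595, t(Brand C) = 4.7801, t(Brand E) = 5.0860.
Expected purchases from Brand C to Brand D: 4.7801.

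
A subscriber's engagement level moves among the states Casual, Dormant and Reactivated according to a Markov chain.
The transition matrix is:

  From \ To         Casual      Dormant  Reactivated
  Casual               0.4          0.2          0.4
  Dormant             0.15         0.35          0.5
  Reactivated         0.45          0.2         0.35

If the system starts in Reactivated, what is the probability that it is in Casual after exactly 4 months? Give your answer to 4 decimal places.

0.3615

Propagate the distribution vector 4 months from Reactivated.
After 0 months: (0.0000, 0.0000, 1.0000)
After 1 month: (0.4500, 0.2000, 0.3500)
After 2 months: (0.3675, 0.2300, 0.4025)
After 3 months: (0.3626, 0.2345, 0.4029)
After 4 months: (0.3615, 0.2352, 0.4033)
P(in Casual after 4 months) = 0.3615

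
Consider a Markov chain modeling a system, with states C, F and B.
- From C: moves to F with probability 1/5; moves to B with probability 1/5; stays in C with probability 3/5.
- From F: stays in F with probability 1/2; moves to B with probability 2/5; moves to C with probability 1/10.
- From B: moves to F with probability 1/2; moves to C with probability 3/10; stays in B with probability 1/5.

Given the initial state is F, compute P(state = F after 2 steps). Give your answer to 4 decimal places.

Sum over the intermediate state after 1 step:
P = P(F→C)·P(C→F) + P(F→F)·P(F→F) + P(F→B)·P(B→F)
  = 0.1×0.2 + 0.5×0.5 + 0.4×0.5
  = 0.0200 + 0.2500 + 0.2000 = 0.4700

0.4700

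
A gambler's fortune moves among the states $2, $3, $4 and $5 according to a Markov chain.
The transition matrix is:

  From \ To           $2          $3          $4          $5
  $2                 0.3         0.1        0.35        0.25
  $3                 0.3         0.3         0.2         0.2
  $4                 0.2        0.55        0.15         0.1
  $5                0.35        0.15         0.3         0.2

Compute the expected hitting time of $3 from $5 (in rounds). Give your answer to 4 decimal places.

Let t(s) be the expected number of rounds to first reach $3 from state s, with t($3) = 0. Conditioning on the first round:
t($2) = 1 + 0.3·t($2) + 0.35·t($4) + 0.25·t($5)
t($4) = 1 + 0.2·t($2) + 0.15·t($4) + 0.1·t($5)
t($5) = 1 + 0.35·t($2) + 0.3·t($4) + 0.2·t($5)
Solving: t($2) = 4.2119, t($4) = 2.6482, t($5) = 4.0858.
Expected rounds from $5 to $3: 4.0858.

4.0858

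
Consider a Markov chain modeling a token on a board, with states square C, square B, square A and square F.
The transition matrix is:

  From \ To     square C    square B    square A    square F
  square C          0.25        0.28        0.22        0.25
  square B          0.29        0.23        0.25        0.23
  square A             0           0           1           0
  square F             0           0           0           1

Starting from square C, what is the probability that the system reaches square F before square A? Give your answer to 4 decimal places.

Let h(s) be the probability of absorption at square F starting from transient state s. Then h(square F) = 1 and h(square A) = 0. By first-step analysis:
h(square C) = 0.25·h(square C) + 0.28·h(square B) + 0.22·0 + 0.25·1
h(square B) = 0.29·h(square C) + 0.23·h(square B) + 0.25·0 + 0.23·1
Solving: h(square C) = 0.5176, h(square B) = 0.4937.
Starting from square C, the probability is 0.5176.

0.5176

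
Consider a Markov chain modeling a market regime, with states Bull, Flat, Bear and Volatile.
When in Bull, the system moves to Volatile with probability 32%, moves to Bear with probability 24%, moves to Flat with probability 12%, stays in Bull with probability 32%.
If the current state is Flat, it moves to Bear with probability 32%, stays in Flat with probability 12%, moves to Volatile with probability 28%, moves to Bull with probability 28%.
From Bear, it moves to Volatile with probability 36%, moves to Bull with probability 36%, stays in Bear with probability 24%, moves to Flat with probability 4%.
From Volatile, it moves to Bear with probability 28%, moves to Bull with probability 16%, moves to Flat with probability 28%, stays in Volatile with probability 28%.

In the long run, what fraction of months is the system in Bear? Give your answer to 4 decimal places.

Let the stationary distribution be π with π = πP and π_1 + π_2 + π_3 + π_4 = 1.
π_1 = 0.32·π_1 + 0.28·π_2 + 0.36·π_3 + 0.16·π_4
π_2 = 0.12·π_1 + 0.12·π_2 + 0.04·π_3 + 0.28·π_4
π_3 = 0.24·π_1 + 0.32·π_2 + 0.24·π_3 + 0.28·π_4
Solving with the normalization constraint gives π = (0.2747, 0.1488, 0.2644, 0.3121).
So the stationary probability of Bear is 0.2644.

0.2644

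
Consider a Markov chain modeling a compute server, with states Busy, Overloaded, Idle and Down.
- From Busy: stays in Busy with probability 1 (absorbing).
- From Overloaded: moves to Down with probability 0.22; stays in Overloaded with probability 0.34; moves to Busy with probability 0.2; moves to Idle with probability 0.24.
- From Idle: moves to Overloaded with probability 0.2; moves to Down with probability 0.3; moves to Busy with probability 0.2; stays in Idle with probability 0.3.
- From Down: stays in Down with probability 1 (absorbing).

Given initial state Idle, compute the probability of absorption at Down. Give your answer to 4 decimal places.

0.5845

Let h(s) be the probability of absorption at Down starting from transient state s. Then h(Down) = 1 and h(Busy) = 0. By first-step analysis:
h(Overloaded) = 0.2·0 + 0.34·h(Overloaded) + 0.24·h(Idle) + 0.22·1
h(Idle) = 0.2·0 + 0.2·h(Overloaded) + 0.3·h(Idle) + 0.3·1
Solving: h(Overloaded) = 0.5459, h(Idle) = 0.5845.
Starting from Idle, the probability is 0.5845.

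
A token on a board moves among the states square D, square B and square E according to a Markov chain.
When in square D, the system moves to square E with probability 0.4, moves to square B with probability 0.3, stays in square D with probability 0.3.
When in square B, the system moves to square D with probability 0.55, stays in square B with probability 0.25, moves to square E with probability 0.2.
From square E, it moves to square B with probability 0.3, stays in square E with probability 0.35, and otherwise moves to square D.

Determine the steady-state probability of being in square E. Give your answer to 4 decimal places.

0.3265

Let the stationary distribution be π with π = πP and π_1 + π_2 + π_3 = 1.
π_1 = 0.3·π_1 + 0.55·π_2 + 0.35·π_3
π_2 = 0.3·π_1 + 0.25·π_2 + 0.3·π_3
Solving with the normalization constraint gives π = (0.3878, 0.2857, 0.3265).
So the stationary probability of square E is 0.3265.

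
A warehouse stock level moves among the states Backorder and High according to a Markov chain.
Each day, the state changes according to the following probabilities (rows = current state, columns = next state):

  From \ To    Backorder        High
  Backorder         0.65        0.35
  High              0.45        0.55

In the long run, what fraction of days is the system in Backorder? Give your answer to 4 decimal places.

0.5625

Let the stationary distribution be π with π = πP and π_1 + π_2 = 1.
π_1 = 0.65·π_1 + 0.45·π_2
Solving with the normalization constraint gives π = (0.5625, 0.4375).
So the stationary probability of Backorder is 0.5625.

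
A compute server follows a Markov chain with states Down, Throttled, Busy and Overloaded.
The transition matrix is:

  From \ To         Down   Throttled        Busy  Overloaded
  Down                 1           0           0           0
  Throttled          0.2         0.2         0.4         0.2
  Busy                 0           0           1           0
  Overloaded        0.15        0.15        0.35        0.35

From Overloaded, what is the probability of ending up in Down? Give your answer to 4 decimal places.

Let h(s) be the probability of absorption at Down starting from transient state s. Then h(Down) = 1 and h(Busy) = 0. By first-step analysis:
h(Throttled) = 0.2·1 + 0.2·h(Throttled) + 0.4·0 + 0.2·h(Overloaded)
h(Overloaded) = 0.15·1 + 0.15·h(Throttled) + 0.35·0 + 0.35·h(Overloaded)
Solving: h(Throttled) = 0.3265, h(Overloaded) = 0.3061.
Starting from Overloaded, the probability is 0.3061.

0.3061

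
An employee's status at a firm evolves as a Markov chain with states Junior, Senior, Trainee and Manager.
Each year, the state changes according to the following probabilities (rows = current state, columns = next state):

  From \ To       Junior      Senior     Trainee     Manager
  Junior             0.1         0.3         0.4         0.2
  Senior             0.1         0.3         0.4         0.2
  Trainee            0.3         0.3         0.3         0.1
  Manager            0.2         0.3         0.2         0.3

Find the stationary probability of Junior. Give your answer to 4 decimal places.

Let the stationary distribution be π with π = πP and π_1 + π_2 + π_3 + π_4 = 1.
π_1 = 0.1·π_1 + 0.1·π_2 + 0.3·π_3 + 0.2·π_4
π_2 = 0.3·π_1 + 0.3·π_2 + 0.3·π_3 + 0.3·π_4
π_3 = 0.4·π_1 + 0.4·π_2 + 0.3·π_3 + 0.2·π_4
Solving with the normalization constraint gives π = (0.1845, 0.3000, 0.3299, 0.1856).
So the stationary probability of Junior is 0.1845.

0.1845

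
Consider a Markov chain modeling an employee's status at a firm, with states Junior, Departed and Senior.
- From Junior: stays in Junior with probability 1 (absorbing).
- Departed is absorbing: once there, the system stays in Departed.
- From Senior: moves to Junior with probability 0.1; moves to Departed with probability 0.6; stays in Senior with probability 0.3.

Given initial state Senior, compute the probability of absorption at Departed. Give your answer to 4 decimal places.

0.8571

Let h(s) be the probability of absorption at Departed starting from transient state s. Then h(Departed) = 1 and h(Junior) = 0. By first-step analysis:
h(Senior) = 0.1·0 + 0.6·1 + 0.3·h(Senior)
Solving: h(Senior) = 0.8571.
Starting from Senior, the probability is 0.8571.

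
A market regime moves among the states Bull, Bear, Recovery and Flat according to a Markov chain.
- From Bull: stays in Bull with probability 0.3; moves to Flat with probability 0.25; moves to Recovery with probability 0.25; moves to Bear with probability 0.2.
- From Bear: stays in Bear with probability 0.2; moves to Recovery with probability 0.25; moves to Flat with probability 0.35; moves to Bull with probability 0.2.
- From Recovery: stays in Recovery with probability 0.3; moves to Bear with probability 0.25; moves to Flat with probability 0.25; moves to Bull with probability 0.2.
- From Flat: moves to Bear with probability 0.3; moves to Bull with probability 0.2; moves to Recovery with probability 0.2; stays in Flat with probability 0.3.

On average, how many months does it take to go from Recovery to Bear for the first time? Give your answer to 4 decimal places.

Let t(s) be the expected number of months to first reach Bear from state s, with t(Bear) = 0. Conditioning on the first month:
t(Bull) = 1 + 0.3·t(Bull) + 0.25·t(Recovery) + 0.25·t(Flat)
t(Recovery) = 1 + 0.2·t(Bull) + 0.3·t(Recovery) + 0.25·t(Flat)
t(Flat) = 1 + 0.2·t(Bull) + 0.2·t(Recovery) + 0.3·t(Flat)
Solving: t(Bull) = 4.1879, t(Recovery) = 3.9675, t(Flat) = 3.7587.
Expected months from Recovery to Bear: 3.9675.

3.9675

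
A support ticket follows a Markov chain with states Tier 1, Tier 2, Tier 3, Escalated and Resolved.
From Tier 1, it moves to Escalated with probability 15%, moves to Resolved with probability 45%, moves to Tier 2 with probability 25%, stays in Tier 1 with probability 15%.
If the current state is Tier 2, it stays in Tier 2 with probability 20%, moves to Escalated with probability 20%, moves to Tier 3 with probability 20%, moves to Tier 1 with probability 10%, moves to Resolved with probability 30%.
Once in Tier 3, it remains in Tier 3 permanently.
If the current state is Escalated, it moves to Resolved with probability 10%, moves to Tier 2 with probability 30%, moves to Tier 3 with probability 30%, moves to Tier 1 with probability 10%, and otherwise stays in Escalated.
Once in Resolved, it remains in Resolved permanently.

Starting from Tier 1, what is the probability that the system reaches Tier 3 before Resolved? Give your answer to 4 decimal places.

Let h(s) be the probability of absorption at Tier 3 starting from transient state s. Then h(Tier 3) = 1 and h(Resolved) = 0. By first-step analysis:
h(Tier 1) = 0.15·h(Tier 1) + 0.25·h(Tier 2) + 0.15·h(Escalated) + 0.45·0
h(Tier 2) = 0.1·h(Tier 1) + 0.2·h(Tier 2) + 0.2·1 + 0.2·h(Escalated) + 0.3·0
h(Escalated) = 0.1·h(Tier 1) + 0.3·h(Tier 2) + 0.3·1 + 0.2·h(Escalated) + 0.1·0
Solving: h(Tier 1) = 0.2215, h(Tier 2) = 0.4175, h(Escalated) = 0.5592.
Starting from Tier 1, the probability is 0.2215.

0.2215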